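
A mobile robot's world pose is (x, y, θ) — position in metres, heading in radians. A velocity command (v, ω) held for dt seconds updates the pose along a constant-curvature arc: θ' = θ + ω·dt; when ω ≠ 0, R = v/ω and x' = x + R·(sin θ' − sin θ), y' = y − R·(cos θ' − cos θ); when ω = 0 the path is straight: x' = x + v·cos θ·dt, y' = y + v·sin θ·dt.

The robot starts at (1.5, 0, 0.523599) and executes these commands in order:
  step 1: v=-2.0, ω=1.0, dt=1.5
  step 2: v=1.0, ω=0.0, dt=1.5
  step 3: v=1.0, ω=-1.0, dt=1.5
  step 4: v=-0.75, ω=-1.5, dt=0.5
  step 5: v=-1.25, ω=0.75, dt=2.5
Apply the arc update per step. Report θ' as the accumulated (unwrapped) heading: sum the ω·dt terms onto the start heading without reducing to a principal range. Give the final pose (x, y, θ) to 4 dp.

step 1: θ'=2.0236 (R=-2.0000) → pose (0.7016, -2.6070, 2.0236)
step 2: θ'=2.0236 (straight) → pose (0.0453, -1.2582, 2.0236)
step 3: θ'=0.5236 (R=-1.0000) → pose (0.4445, 0.0453, 0.5236)
step 4: θ'=-0.2264 (R=0.5000) → pose (0.0823, -0.0089, -0.2264)
step 5: θ'=1.6486 (R=-1.6667) → pose (-1.9534, -1.7626, 1.6486)

(-1.9534, -1.7626, 1.6486)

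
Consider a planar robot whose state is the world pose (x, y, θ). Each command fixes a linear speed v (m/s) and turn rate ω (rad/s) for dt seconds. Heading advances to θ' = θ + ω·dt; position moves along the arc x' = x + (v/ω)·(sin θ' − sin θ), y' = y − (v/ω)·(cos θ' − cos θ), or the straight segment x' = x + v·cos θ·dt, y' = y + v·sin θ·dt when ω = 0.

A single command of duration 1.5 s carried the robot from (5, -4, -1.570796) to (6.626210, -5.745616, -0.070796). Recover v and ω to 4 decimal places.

Δθ = -0.070796 − -1.570796 = 1.500000
ω = Δθ/dt = 1.500000/1.5 = 1.0000
R = −Δy/(cos θ' − cos θ) = 1.7500
v = R·ω = 1.7500·1.0000 = 1.7500

v = 1.7500, ω = 1.0000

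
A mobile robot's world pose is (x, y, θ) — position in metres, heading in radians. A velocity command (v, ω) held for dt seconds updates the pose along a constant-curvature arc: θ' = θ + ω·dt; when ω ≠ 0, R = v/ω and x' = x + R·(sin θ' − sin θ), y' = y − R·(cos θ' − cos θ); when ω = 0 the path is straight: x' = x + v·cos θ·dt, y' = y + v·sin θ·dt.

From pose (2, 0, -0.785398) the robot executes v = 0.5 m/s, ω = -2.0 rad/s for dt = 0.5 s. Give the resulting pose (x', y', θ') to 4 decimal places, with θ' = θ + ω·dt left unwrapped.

θ' = -0.7854 + -2.0·0.5 = -1.7854
R = v/ω = 0.5/-2.0 = -0.2500
x' = 2 + -0.2500·(sin -1.7854 − sin -0.7854) = 2.0675
y' = 0 − -0.2500·(cos -1.7854 − cos -0.7854) = -0.2300

(2.0675, -0.2300, -1.7854)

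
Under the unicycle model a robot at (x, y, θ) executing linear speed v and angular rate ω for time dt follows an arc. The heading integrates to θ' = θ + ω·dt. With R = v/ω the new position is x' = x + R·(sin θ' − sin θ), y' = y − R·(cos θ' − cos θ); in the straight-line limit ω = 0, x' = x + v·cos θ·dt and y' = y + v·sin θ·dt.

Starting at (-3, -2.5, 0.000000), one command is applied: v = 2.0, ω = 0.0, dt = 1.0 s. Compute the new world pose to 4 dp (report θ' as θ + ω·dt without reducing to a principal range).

θ' = 0.0000 + 0.0·1.0 = 0.0000
ω = 0 → straight: x' = -3 + 2.0·cos(0.0000)·1.0 = -1.0000
y' = -2.5 + 2.0·sin(0.0000)·1.0 = -2.5000

(-1.0000, -2.5000, 0.0000)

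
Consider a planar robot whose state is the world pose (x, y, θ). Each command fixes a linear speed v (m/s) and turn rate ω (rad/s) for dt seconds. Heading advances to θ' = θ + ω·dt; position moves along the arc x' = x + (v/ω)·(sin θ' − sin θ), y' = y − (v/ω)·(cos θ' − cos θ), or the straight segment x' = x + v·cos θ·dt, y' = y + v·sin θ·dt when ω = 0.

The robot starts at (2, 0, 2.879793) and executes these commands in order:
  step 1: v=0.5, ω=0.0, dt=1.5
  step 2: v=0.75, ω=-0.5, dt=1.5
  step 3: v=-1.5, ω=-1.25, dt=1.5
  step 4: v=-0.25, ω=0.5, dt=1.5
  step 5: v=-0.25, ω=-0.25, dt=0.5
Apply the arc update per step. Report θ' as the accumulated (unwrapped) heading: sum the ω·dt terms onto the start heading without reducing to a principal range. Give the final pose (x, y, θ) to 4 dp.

step 1: θ'=2.8798 (straight) → pose (1.2756, 0.1941, 2.8798)
step 2: θ'=2.1298 (R=-1.5000) → pose (0.3921, 0.8475, 2.1298)
step 3: θ'=0.2548 (R=1.2000) → pose (-0.3228, -0.9502, 0.2548)
step 4: θ'=1.0048 (R=-0.5000) → pose (-0.6188, -1.1659, 1.0048)
step 5: θ'=0.8798 (R=1.0000) → pose (-0.6922, -1.2669, 0.8798)

(-0.6922, -1.2669, 0.8798)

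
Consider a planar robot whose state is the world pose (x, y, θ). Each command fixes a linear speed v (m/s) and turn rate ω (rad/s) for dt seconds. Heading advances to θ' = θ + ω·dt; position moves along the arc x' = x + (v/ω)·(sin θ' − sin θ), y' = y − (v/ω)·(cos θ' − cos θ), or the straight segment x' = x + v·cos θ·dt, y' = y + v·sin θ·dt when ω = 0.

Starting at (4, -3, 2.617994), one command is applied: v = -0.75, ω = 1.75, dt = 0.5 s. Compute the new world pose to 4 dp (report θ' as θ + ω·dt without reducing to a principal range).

θ' = 2.6180 + 1.75·0.5 = 3.4930
R = v/ω = -0.75/1.75 = -0.4286
x' = 4 + -0.4286·(sin 3.4930 − sin 2.6180) = 4.3618
y' = -3 − -0.4286·(cos 3.4930 − cos 2.6180) = -3.0312

(4.3618, -3.0312, 3.4930)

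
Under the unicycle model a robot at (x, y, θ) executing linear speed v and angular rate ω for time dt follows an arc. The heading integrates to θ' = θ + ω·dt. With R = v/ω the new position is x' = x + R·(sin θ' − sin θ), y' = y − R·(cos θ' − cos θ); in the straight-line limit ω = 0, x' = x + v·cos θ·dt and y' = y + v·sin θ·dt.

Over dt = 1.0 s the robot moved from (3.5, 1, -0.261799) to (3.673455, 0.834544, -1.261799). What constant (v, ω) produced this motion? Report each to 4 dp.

v = 0.2500, ω = -1.0000

Δθ = -1.261799 − -0.261799 = -1.000000
ω = Δθ/dt = -1.000000/1.0 = -1.0000
R = Δx/(sin θ' − sin θ) = -0.2500
v = R·ω = -0.2500·-1.0000 = 0.2500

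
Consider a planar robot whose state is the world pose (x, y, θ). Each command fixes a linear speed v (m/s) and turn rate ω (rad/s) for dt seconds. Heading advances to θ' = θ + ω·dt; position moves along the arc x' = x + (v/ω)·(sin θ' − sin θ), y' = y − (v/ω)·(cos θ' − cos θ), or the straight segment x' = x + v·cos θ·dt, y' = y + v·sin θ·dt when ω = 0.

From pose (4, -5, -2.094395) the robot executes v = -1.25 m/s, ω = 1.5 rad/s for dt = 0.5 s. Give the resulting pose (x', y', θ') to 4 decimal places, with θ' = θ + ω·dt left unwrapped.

θ' = -2.0944 + 1.5·0.5 = -1.3444
R = v/ω = -1.25/1.5 = -0.8333
x' = 4 + -0.8333·(sin -1.3444 − sin -2.0944) = 4.0904
y' = -5 − -0.8333·(cos -1.3444 − cos -2.0944) = -4.3963

(4.0904, -4.3963, -1.3444)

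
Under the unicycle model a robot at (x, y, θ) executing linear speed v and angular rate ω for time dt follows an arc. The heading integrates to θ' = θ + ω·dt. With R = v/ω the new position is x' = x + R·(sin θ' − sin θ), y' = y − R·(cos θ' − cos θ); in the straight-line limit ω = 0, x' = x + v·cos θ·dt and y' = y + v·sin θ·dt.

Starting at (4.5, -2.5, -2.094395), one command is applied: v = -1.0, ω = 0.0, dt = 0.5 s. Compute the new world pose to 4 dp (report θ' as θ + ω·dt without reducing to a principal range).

(4.7500, -2.0670, -2.0944)

θ' = -2.0944 + 0.0·0.5 = -2.0944
ω = 0 → straight: x' = 4.5 + -1.0·cos(-2.0944)·0.5 = 4.7500
y' = -2.5 + -1.0·sin(-2.0944)·0.5 = -2.0670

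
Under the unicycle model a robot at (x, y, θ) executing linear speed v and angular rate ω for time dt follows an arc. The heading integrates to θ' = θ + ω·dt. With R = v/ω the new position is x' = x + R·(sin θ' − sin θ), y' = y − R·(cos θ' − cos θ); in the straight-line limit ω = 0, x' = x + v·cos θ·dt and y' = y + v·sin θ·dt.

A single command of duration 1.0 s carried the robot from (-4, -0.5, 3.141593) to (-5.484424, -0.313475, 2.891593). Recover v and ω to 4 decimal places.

v = 1.5000, ω = -0.2500

Δθ = 2.891593 − 3.141593 = -0.250000
ω = Δθ/dt = -0.250000/1.0 = -0.2500
R = Δx/(sin θ' − sin θ) = -6.0000
v = R·ω = -6.0000·-0.2500 = 1.5000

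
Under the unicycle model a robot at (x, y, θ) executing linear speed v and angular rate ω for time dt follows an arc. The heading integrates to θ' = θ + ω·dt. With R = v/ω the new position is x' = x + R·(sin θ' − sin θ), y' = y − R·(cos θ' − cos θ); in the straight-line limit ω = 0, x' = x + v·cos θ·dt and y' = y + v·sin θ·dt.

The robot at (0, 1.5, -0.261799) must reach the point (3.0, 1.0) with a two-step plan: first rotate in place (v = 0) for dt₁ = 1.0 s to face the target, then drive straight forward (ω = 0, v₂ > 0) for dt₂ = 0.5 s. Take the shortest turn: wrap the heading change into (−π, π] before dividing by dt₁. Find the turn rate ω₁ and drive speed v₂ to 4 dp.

ω₁ = 0.0967, v₂ = 6.0828

heading to target = atan2(1−1.5, 3−0) = -0.1651
Δθ = wrap(-0.1651 − -0.2618) = 0.0967; ω₁ = Δθ/dt₁ = 0.0967
distance = √((3−0)² + (1−1.5)²) = 3.0414; v₂ = distance/dt₂ = 6.0828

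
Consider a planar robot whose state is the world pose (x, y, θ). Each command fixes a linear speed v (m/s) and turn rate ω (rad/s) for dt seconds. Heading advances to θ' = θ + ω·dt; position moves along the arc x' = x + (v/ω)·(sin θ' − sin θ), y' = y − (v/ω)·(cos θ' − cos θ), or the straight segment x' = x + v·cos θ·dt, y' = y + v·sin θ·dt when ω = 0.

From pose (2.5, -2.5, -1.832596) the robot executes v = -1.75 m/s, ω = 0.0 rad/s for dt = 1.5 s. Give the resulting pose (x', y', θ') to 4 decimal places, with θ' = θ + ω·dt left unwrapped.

θ' = -1.8326 + 0.0·1.5 = -1.8326
ω = 0 → straight: x' = 2.5 + -1.75·cos(-1.8326)·1.5 = 3.1794
y' = -2.5 + -1.75·sin(-1.8326)·1.5 = 0.0356

(3.1794, 0.0356, -1.8326)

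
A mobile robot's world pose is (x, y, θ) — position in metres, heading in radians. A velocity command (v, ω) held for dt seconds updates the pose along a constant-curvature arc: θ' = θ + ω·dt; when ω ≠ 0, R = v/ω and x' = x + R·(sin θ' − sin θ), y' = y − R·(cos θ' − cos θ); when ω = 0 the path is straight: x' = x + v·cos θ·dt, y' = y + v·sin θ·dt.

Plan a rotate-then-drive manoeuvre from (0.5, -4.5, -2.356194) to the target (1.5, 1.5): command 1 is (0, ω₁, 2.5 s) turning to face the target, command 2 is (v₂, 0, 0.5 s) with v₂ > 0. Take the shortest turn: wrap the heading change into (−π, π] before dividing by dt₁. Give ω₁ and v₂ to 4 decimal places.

ω₁ = -1.0085, v₂ = 12.1655

heading to target = atan2(1.5−-4.5, 1.5−0.5) = 1.4056
Δθ = wrap(1.4056 − -2.3562) = -2.5213; ω₁ = Δθ/dt₁ = -1.0085
distance = √((1.5−0.5)² + (1.5−-4.5)²) = 6.0828; v₂ = distance/dt₂ = 12.1655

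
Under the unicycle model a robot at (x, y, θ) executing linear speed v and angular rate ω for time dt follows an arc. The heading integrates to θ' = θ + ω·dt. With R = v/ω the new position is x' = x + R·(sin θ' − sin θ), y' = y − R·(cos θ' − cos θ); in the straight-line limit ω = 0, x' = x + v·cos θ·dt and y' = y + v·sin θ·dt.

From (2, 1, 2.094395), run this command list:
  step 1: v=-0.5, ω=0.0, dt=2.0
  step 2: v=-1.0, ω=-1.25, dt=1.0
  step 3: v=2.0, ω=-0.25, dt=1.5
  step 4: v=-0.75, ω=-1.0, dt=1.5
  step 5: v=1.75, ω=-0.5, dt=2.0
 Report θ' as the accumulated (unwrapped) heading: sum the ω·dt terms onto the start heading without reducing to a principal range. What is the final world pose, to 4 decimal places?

(3.9194, -2.0462, -2.0306)

step 1: θ'=2.0944 (straight) → pose (2.5000, 0.1340, 2.0944)
step 2: θ'=0.8444 (R=0.8000) → pose (2.4052, -0.7974, 0.8444)
step 3: θ'=0.4694 (R=-8.0000) → pose (4.7670, 1.0239, 0.4694)
step 4: θ'=-1.0306 (R=0.7500) → pose (3.7845, 1.3071, -1.0306)
step 5: θ'=-2.0306 (R=-3.5000) → pose (3.9194, -2.0462, -2.0306)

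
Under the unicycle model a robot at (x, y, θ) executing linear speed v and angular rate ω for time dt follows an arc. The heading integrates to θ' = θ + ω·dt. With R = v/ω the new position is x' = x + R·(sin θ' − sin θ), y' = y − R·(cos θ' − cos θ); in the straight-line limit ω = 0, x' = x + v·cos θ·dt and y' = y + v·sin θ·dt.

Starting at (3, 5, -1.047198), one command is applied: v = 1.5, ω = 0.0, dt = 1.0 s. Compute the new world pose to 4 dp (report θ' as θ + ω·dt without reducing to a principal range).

(3.7500, 3.7010, -1.0472)

θ' = -1.0472 + 0.0·1.0 = -1.0472
ω = 0 → straight: x' = 3 + 1.5·cos(-1.0472)·1.0 = 3.7500
y' = 5 + 1.5·sin(-1.0472)·1.0 = 3.7010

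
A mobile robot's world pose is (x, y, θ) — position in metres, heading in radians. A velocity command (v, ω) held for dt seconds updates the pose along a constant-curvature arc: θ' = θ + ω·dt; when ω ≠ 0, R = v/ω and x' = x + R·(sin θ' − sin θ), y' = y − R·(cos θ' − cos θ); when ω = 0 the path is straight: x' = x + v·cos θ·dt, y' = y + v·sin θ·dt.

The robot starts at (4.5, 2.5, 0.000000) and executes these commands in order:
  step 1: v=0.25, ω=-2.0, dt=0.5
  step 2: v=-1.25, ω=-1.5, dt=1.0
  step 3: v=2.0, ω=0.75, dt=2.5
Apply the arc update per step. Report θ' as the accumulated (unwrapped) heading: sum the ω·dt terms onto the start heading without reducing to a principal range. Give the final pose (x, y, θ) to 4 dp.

(4.8433, -0.7385, -0.6250)

step 1: θ'=-1.0000 (R=-0.1250) → pose (4.6052, 2.4425, -1.0000)
step 2: θ'=-2.5000 (R=0.8333) → pose (4.8077, 3.5604, -2.5000)
step 3: θ'=-0.6250 (R=2.6667) → pose (4.8433, -0.7385, -0.6250)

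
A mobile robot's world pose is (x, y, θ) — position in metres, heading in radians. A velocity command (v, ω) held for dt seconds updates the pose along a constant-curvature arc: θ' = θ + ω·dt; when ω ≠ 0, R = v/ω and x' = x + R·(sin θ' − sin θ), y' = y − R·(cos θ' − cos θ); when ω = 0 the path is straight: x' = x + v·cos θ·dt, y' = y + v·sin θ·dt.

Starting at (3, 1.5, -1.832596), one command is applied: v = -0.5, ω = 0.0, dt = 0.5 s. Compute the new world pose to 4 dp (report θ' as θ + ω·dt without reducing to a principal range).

θ' = -1.8326 + 0.0·0.5 = -1.8326
ω = 0 → straight: x' = 3 + -0.5·cos(-1.8326)·0.5 = 3.0647
y' = 1.5 + -0.5·sin(-1.8326)·0.5 = 1.7415

(3.0647, 1.7415, -1.8326)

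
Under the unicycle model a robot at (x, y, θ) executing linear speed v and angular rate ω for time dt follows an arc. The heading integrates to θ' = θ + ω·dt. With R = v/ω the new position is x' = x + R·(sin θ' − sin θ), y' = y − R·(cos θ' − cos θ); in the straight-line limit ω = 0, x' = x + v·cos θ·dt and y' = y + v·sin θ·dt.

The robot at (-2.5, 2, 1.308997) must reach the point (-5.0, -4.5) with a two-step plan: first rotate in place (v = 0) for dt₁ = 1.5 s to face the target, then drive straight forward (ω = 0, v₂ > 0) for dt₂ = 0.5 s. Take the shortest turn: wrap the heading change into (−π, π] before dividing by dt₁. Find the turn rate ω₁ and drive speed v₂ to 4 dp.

ω₁ = 2.0241, v₂ = 13.9284

heading to target = atan2(-4.5−2, -5−-2.5) = -1.9380
Δθ = wrap(-1.9380 − 1.3090) = 3.0362; ω₁ = Δθ/dt₁ = 2.0241
distance = √((-5−-2.5)² + (-4.5−2)²) = 6.9642; v₂ = distance/dt₂ = 13.9284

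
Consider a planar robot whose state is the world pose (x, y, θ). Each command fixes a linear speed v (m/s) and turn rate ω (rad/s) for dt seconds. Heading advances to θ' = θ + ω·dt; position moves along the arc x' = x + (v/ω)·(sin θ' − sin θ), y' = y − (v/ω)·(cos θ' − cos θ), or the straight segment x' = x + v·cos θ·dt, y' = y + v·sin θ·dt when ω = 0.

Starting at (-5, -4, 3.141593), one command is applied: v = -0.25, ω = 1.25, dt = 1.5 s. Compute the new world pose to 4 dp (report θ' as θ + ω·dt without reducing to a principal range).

θ' = 3.1416 + 1.25·1.5 = 5.0166
R = v/ω = -0.25/1.25 = -0.2000
x' = -5 + -0.2000·(sin 5.0166 − sin 3.1416) = -4.8092
y' = -4 − -0.2000·(cos 5.0166 − cos 3.1416) = -3.7401

(-4.8092, -3.7401, 5.0166)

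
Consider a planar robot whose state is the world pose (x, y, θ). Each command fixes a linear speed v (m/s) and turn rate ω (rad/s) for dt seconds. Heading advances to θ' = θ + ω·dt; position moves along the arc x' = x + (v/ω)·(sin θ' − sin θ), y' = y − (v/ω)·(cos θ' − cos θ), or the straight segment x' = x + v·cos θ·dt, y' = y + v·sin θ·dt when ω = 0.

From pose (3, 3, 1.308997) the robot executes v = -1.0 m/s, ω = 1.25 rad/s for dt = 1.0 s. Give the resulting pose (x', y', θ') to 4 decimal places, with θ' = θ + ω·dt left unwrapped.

θ' = 1.3090 + 1.25·1.0 = 2.5590
R = v/ω = -1.0/1.25 = -0.8000
x' = 3 + -0.8000·(sin 2.5590 − sin 1.3090) = 3.3326
y' = 3 − -0.8000·(cos 2.5590 − cos 1.3090) = 2.1249

(3.3326, 2.1249, 2.5590)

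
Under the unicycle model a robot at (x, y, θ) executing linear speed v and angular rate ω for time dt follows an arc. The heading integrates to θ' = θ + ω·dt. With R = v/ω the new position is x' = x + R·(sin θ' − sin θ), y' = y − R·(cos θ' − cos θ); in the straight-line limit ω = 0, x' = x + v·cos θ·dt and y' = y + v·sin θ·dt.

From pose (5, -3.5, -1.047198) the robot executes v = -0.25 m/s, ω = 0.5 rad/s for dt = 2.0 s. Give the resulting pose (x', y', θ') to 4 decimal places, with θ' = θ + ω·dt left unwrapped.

θ' = -1.0472 + 0.5·2.0 = -0.0472
R = v/ω = -0.25/0.5 = -0.5000
x' = 5 + -0.5000·(sin -0.0472 − sin -1.0472) = 4.5906
y' = -3.5 − -0.5000·(cos -0.0472 − cos -1.0472) = -3.2506

(4.5906, -3.2506, -0.0472)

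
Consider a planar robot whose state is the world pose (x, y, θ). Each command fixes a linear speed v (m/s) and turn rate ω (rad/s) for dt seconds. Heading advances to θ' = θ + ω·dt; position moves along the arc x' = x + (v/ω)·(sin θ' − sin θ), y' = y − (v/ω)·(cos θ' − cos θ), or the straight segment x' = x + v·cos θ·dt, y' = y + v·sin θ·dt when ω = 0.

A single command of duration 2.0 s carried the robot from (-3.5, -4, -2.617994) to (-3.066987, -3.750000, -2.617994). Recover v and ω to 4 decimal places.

v = -0.2500, ω = 0.0000

Δθ = -2.617994 − -2.617994 = 0.000000
ω = Δθ/dt = 0.000000/2.0 = 0.0000
ω = 0 → v = (Δx·cos θ + Δy·sin θ)/dt = -0.2500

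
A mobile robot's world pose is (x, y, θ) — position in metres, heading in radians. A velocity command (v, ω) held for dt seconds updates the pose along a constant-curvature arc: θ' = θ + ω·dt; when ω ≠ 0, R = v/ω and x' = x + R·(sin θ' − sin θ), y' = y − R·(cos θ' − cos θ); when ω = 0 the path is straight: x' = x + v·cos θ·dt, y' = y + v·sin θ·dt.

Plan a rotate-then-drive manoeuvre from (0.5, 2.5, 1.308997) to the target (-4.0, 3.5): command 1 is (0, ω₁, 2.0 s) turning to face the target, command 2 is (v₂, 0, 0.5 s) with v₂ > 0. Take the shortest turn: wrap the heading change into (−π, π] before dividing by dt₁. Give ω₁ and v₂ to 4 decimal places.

ω₁ = 0.8070, v₂ = 9.2195

heading to target = atan2(3.5−2.5, -4−0.5) = 2.9229
Δθ = wrap(2.9229 − 1.3090) = 1.6139; ω₁ = Δθ/dt₁ = 0.8070
distance = √((-4−0.5)² + (3.5−2.5)²) = 4.6098; v₂ = distance/dt₂ = 9.2195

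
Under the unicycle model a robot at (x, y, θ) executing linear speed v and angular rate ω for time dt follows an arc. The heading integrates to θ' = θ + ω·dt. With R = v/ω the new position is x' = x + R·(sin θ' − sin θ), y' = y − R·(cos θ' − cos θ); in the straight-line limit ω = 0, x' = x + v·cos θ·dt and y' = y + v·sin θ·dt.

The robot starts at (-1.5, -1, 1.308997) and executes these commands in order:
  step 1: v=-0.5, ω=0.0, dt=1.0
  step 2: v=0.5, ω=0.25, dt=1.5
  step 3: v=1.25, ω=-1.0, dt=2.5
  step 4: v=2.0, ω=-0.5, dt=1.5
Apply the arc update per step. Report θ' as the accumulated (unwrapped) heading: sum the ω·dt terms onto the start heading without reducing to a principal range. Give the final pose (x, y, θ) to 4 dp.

step 1: θ'=1.3090 (straight) → pose (-1.6294, -1.4830, 1.3090)
step 2: θ'=1.6840 (R=2.0000) → pose (-1.5741, -0.7394, 1.6840)
step 3: θ'=-0.8160 (R=-1.2500) → pose (0.5785, 0.2582, -0.8160)
step 4: θ'=-1.5660 (R=-4.0000) → pose (1.6648, -2.4632, -1.5660)

(1.6648, -2.4632, -1.5660)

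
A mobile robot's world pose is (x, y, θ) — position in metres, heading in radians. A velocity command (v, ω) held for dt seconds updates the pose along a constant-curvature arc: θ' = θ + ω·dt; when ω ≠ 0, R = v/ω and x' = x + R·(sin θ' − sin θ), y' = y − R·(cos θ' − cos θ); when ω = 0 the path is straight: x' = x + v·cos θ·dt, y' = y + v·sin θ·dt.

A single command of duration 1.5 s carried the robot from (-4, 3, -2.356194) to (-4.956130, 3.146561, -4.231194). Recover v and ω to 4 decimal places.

v = 0.7500, ω = -1.2500

Δθ = -4.231194 − -2.356194 = -1.875000
ω = Δθ/dt = -1.875000/1.5 = -1.2500
R = Δx/(sin θ' − sin θ) = -0.6000
v = R·ω = -0.6000·-1.2500 = 0.7500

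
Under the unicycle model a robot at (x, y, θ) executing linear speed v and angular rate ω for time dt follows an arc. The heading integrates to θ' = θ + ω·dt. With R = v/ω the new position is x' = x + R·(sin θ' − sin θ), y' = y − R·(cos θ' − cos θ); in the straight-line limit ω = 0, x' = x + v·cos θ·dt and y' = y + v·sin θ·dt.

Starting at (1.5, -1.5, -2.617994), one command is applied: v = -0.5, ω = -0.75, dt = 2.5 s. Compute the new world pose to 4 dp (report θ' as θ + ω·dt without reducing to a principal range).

(2.4840, -1.9323, -4.4930)

θ' = -2.6180 + -0.75·2.5 = -4.4930
R = v/ω = -0.5/-0.75 = 0.6667
x' = 1.5 + 0.6667·(sin -4.4930 − sin -2.6180) = 2.4840
y' = -1.5 − 0.6667·(cos -4.4930 − cos -2.6180) = -1.9323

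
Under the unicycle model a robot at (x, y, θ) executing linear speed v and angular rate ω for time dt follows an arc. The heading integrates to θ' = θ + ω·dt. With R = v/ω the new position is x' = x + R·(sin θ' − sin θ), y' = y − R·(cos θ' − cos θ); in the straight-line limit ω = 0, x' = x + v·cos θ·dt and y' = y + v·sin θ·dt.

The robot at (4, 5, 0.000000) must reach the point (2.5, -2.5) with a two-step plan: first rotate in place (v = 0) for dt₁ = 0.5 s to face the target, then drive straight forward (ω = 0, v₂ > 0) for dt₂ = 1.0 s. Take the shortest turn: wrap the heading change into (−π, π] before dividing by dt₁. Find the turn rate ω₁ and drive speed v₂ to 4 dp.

heading to target = atan2(-2.5−5, 2.5−4) = -1.7682
Δθ = wrap(-1.7682 − 0.0000) = -1.7682; ω₁ = Δθ/dt₁ = -3.5364
distance = √((2.5−4)² + (-2.5−5)²) = 7.6485; v₂ = distance/dt₂ = 7.6485

ω₁ = -3.5364, v₂ = 7.6485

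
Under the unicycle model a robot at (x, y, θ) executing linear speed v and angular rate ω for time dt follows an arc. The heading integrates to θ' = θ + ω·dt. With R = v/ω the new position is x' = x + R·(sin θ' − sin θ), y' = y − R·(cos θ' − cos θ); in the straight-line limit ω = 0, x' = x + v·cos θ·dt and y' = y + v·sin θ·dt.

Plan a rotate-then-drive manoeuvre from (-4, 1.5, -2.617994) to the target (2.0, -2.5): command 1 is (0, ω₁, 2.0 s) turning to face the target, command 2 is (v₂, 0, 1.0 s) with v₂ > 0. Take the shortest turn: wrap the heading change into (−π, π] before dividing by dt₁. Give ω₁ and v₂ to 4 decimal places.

heading to target = atan2(-2.5−1.5, 2−-4) = -0.5880
Δθ = wrap(-0.5880 − -2.6180) = 2.0300; ω₁ = Δθ/dt₁ = 1.0150
distance = √((2−-4)² + (-2.5−1.5)²) = 7.2111; v₂ = distance/dt₂ = 7.2111

ω₁ = 1.0150, v₂ = 7.2111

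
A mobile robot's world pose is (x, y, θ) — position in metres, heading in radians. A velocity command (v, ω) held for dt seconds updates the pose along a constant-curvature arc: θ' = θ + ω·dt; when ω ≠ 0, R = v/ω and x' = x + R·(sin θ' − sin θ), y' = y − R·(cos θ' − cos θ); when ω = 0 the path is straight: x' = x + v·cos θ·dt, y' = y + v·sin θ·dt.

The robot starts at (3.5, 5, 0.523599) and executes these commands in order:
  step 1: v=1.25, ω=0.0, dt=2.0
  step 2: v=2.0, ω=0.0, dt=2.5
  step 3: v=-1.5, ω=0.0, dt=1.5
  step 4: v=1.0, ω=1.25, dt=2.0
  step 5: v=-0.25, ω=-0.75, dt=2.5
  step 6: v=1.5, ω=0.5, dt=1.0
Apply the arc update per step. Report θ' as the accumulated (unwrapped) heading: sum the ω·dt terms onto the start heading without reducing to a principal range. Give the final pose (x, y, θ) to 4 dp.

step 1: θ'=0.5236 (straight) → pose (5.6651, 6.2500, 0.5236)
step 2: θ'=0.5236 (straight) → pose (9.9952, 8.7500, 0.5236)
step 3: θ'=0.5236 (straight) → pose (8.0466, 7.6250, 0.5236)
step 4: θ'=3.0236 (R=0.8000) → pose (7.7408, 9.1123, 3.0236)
step 5: θ'=1.1486 (R=0.3333) → pose (8.0056, 8.6447, 1.1486)
step 6: θ'=1.6486 (R=3.0000) → pose (8.2600, 10.1071, 1.6486)

(8.2600, 10.1071, 1.6486)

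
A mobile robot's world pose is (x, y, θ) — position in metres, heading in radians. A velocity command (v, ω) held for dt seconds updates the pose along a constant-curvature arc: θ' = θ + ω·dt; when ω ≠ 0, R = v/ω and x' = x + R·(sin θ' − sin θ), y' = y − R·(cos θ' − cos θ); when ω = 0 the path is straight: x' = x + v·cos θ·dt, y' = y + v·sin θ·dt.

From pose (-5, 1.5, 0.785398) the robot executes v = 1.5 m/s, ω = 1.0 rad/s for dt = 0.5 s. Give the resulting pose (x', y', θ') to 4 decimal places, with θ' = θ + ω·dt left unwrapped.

θ' = 0.7854 + 1.0·0.5 = 1.2854
R = v/ω = 1.5/1.0 = 1.5000
x' = -5 + 1.5000·(sin 1.2854 − sin 0.7854) = -4.6213
y' = 1.5 − 1.5000·(cos 1.2854 − cos 0.7854) = 2.1384

(-4.6213, 2.1384, 1.2854)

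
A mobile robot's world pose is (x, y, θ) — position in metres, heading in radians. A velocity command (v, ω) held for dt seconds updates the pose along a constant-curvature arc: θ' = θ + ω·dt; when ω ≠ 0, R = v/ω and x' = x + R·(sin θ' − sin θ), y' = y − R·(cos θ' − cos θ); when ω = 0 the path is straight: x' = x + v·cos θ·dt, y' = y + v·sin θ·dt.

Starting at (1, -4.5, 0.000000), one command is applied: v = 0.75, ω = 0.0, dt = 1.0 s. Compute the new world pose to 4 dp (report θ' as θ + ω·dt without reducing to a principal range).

(1.7500, -4.5000, 0.0000)

θ' = 0.0000 + 0.0·1.0 = 0.0000
ω = 0 → straight: x' = 1 + 0.75·cos(0.0000)·1.0 = 1.7500
y' = -4.5 + 0.75·sin(0.0000)·1.0 = -4.5000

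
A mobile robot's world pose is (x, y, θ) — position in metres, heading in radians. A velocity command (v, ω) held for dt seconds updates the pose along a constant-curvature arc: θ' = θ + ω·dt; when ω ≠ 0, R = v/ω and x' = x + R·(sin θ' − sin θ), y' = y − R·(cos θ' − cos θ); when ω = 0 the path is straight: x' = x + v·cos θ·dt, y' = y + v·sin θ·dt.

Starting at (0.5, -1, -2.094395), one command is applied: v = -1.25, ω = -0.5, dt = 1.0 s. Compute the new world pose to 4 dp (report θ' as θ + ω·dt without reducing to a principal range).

(1.3643, -0.1150, -2.5944)

θ' = -2.0944 + -0.5·1.0 = -2.5944
R = v/ω = -1.25/-0.5 = 2.5000
x' = 0.5 + 2.5000·(sin -2.5944 − sin -2.0944) = 1.3643
y' = -1 − 2.5000·(cos -2.5944 − cos -2.0944) = -0.1150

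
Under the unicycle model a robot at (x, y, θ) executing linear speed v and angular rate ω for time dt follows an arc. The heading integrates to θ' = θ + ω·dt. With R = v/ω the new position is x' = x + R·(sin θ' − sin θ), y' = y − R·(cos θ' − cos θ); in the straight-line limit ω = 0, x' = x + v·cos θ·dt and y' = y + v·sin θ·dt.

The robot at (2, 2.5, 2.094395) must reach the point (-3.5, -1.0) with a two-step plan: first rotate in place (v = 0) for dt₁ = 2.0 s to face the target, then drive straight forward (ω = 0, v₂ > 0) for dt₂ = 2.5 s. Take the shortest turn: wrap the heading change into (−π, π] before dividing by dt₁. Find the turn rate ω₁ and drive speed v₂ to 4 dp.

ω₁ = 0.8070, v₂ = 2.6077

heading to target = atan2(-1−2.5, -3.5−2) = -2.5749
Δθ = wrap(-2.5749 − 2.0944) = 1.6139; ω₁ = Δθ/dt₁ = 0.8070
distance = √((-3.5−2)² + (-1−2.5)²) = 6.5192; v₂ = distance/dt₂ = 2.6077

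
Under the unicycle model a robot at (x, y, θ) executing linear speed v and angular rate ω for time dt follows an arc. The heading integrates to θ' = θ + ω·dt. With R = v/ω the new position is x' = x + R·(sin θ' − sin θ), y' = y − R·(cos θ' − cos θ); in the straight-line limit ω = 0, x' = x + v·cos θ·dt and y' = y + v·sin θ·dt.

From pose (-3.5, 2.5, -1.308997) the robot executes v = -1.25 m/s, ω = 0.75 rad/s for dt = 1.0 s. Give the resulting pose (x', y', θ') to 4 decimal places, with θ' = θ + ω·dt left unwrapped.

(-4.2260, 3.4816, -0.5590)

θ' = -1.3090 + 0.75·1.0 = -0.5590
R = v/ω = -1.25/0.75 = -1.6667
x' = -3.5 + -1.6667·(sin -0.5590 − sin -1.3090) = -4.2260
y' = 2.5 − -1.6667·(cos -0.5590 − cos -1.3090) = 3.4816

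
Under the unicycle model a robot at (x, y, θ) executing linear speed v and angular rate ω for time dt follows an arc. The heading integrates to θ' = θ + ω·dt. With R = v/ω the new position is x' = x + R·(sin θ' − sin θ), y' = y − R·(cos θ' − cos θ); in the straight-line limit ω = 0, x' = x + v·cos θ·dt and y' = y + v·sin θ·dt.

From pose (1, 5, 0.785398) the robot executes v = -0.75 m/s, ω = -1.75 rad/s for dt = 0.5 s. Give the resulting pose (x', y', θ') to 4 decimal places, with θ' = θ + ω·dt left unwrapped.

(0.6586, 4.8762, -0.0896)

θ' = 0.7854 + -1.75·0.5 = -0.0896
R = v/ω = -0.75/-1.75 = 0.4286
x' = 1 + 0.4286·(sin -0.0896 − sin 0.7854) = 0.6586
y' = 5 − 0.4286·(cos -0.0896 − cos 0.7854) = 4.8762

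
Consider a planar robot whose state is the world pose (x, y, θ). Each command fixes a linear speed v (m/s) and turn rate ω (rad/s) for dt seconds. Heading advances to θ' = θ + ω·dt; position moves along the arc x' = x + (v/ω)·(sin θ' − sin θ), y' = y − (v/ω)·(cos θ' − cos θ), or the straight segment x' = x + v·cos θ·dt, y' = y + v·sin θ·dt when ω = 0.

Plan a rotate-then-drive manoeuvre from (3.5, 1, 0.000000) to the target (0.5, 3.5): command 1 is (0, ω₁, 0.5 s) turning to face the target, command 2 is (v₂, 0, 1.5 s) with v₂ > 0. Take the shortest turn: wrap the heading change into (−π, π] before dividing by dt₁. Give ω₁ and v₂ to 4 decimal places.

heading to target = atan2(3.5−1, 0.5−3.5) = 2.4469
Δθ = wrap(2.4469 − 0.0000) = 2.4469; ω₁ = Δθ/dt₁ = 4.8937
distance = √((0.5−3.5)² + (3.5−1)²) = 3.9051; v₂ = distance/dt₂ = 2.6034

ω₁ = 4.8937, v₂ = 2.6034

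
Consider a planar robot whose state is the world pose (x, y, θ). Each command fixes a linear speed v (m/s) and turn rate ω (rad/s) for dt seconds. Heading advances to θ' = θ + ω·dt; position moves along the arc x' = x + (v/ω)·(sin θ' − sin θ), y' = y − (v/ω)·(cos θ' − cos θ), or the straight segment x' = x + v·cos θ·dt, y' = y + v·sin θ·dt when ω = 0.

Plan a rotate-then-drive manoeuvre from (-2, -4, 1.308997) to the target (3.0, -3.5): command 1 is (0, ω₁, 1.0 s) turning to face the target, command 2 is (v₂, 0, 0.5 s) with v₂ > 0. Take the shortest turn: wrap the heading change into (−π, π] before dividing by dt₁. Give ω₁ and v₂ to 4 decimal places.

heading to target = atan2(-3.5−-4, 3−-2) = 0.0997
Δθ = wrap(0.0997 − 1.3090) = -1.2093; ω₁ = Δθ/dt₁ = -1.2093
distance = √((3−-2)² + (-3.5−-4)²) = 5.0249; v₂ = distance/dt₂ = 10.0499

ω₁ = -1.2093, v₂ = 10.0499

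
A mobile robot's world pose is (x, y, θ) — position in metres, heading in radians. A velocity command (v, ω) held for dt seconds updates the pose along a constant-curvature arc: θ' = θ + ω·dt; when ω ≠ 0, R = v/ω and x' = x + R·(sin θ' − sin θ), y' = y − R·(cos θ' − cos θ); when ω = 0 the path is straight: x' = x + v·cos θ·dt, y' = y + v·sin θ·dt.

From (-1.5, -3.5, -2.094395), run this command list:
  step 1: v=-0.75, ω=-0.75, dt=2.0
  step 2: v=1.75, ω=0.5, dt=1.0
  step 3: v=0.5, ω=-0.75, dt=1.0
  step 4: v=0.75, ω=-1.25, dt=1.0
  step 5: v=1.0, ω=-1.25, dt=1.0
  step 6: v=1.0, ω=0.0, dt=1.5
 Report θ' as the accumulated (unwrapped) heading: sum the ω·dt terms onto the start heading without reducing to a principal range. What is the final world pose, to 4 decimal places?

(-0.2357, -1.5047, -6.3444)

step 1: θ'=-3.5944 (R=1.0000) → pose (-0.1965, -3.1008, -3.5944)
step 2: θ'=-3.0944 (R=3.5000) → pose (-1.8928, -2.7520, -3.0944)
step 3: θ'=-3.8444 (R=-0.6667) → pose (-2.3552, -2.5947, -3.8444)
step 4: θ'=-5.0944 (R=-0.6000) → pose (-2.5241, -1.9132, -5.0944)
step 5: θ'=-6.3444 (R=-0.8000) → pose (-1.7328, -1.4130, -6.3444)
step 6: θ'=-6.3444 (straight) → pose (-0.2357, -1.5047, -6.3444)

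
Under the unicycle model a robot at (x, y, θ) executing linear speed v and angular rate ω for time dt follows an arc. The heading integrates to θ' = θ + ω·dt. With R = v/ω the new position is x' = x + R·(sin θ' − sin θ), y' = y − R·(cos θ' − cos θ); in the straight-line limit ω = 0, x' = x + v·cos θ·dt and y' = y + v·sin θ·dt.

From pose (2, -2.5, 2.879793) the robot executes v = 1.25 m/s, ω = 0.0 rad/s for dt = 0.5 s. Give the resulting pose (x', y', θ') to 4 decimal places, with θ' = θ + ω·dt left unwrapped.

(1.3963, -2.3382, 2.8798)

θ' = 2.8798 + 0.0·0.5 = 2.8798
ω = 0 → straight: x' = 2 + 1.25·cos(2.8798)·0.5 = 1.3963
y' = -2.5 + 1.25·sin(2.8798)·0.5 = -2.3382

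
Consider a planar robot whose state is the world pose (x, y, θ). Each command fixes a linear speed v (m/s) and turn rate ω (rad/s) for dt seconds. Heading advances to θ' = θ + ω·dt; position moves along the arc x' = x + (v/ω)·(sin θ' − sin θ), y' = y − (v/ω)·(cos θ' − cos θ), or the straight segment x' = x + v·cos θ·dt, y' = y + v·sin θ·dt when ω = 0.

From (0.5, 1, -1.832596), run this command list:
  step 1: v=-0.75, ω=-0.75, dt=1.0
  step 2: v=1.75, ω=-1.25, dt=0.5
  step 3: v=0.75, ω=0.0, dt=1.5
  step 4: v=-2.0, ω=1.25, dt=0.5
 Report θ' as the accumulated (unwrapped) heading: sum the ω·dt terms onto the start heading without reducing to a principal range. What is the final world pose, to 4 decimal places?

step 1: θ'=-2.5826 (R=1.0000) → pose (0.9356, 1.5890, -2.5826)
step 2: θ'=-3.2076 (R=-1.4000) → pose (0.1008, 1.3789, -3.2076)
step 3: θ'=-3.2076 (straight) → pose (-1.0218, 1.4531, -3.2076)
step 4: θ'=-2.5826 (R=-1.6000) → pose (-0.0677, 1.6932, -2.5826)

(-0.0677, 1.6932, -2.5826)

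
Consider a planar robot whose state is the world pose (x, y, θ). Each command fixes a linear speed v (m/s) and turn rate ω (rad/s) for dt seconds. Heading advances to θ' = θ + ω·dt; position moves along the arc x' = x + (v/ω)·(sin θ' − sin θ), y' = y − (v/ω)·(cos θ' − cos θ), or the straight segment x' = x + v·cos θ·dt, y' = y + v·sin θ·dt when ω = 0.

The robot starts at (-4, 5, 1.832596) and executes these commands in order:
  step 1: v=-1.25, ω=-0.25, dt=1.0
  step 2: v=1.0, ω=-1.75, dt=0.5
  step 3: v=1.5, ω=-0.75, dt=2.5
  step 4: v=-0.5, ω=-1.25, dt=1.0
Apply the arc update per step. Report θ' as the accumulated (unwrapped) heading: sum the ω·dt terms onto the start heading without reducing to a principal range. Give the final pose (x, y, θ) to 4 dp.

step 1: θ'=1.5826 (R=5.0000) → pose (-3.8300, 3.7649, 1.5826)
step 2: θ'=0.7076 (R=-0.5714) → pose (-3.6300, 4.2059, 0.7076)
step 3: θ'=-1.1674 (R=-2.0000) → pose (-0.4905, 3.4711, -1.1674)
step 4: θ'=-2.4174 (R=0.4000) → pose (-0.3877, 3.9277, -2.4174)

(-0.3877, 3.9277, -2.4174)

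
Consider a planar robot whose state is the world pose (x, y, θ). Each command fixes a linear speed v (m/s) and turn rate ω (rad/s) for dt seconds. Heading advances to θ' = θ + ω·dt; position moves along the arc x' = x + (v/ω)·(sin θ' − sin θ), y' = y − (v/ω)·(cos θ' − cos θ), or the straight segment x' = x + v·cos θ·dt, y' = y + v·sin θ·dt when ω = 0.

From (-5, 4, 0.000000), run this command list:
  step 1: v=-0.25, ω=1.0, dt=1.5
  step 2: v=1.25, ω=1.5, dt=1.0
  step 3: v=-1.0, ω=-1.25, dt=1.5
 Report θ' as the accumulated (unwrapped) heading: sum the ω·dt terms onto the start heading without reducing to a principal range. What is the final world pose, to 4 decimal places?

(-5.3541, 3.5147, 1.1250)

step 1: θ'=1.5000 (R=-0.2500) → pose (-5.2494, 3.7677, 1.5000)
step 2: θ'=3.0000 (R=0.8333) → pose (-5.9630, 4.6516, 3.0000)
step 3: θ'=1.1250 (R=0.8000) → pose (-5.3541, 3.5147, 1.1250)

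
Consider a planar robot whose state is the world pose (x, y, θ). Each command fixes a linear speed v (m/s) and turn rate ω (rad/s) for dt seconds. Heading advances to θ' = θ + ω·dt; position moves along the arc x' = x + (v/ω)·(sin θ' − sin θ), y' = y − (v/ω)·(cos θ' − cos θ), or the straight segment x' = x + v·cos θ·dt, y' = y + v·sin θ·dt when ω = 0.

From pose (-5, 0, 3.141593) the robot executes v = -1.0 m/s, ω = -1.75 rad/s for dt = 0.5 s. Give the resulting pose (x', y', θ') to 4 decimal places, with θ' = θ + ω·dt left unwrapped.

(-4.5614, -0.2051, 2.2666)

θ' = 3.1416 + -1.75·0.5 = 2.2666
R = v/ω = -1.0/-1.75 = 0.5714
x' = -5 + 0.5714·(sin 2.2666 − sin 3.1416) = -4.5614
y' = 0 − 0.5714·(cos 2.2666 − cos 3.1416) = -0.2051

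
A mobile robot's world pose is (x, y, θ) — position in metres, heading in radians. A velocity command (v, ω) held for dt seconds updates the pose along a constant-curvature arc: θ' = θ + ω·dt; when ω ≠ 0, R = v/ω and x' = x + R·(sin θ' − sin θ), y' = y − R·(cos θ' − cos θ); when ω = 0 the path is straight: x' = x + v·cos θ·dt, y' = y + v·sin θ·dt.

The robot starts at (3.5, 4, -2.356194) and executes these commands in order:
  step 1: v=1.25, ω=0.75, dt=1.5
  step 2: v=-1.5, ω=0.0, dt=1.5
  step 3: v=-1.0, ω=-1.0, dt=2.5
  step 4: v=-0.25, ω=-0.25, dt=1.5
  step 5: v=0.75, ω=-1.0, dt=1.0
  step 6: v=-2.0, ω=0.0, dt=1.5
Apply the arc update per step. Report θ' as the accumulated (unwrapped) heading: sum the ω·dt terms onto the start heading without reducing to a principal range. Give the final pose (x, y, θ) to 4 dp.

step 1: θ'=-1.2312 (R=1.6667) → pose (3.1070, 2.2663, -1.2312)
step 2: θ'=-1.2312 (straight) → pose (2.3575, 4.3878, -1.2312)
step 3: θ'=-3.7312 (R=1.0000) → pose (3.8564, 5.5521, -3.7312)
step 4: θ'=-4.1062 (R=1.0000) → pose (4.1222, 5.2907, -4.1062)
step 5: θ'=-5.1062 (R=-0.7500) → pose (4.0460, 6.0057, -5.1062)
step 6: θ'=-5.1062 (straight) → pose (2.8949, 3.2354, -5.1062)

(2.8949, 3.2354, -5.1062)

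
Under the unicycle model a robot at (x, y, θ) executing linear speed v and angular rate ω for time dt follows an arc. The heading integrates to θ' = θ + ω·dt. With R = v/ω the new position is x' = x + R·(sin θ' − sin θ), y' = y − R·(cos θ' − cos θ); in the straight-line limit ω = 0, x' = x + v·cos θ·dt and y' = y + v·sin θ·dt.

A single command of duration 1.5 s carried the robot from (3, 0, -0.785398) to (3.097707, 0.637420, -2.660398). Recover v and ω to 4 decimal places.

v = -0.5000, ω = -1.2500

Δθ = -2.660398 − -0.785398 = -1.875000
ω = Δθ/dt = -1.875000/1.5 = -1.2500
R = −Δy/(cos θ' − cos θ) = 0.4000
v = R·ω = 0.4000·-1.2500 = -0.5000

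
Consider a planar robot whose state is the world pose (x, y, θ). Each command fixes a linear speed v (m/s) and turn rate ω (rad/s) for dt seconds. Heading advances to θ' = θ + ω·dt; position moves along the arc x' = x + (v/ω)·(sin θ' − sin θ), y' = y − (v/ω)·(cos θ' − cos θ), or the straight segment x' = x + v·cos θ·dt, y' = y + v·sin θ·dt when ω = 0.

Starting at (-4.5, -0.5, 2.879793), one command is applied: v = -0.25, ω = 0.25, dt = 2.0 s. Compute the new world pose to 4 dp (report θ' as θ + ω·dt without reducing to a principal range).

θ' = 2.8798 + 0.25·2.0 = 3.3798
R = v/ω = -0.25/0.25 = -1.0000
x' = -4.5 + -1.0000·(sin 3.3798 − sin 2.8798) = -4.0052
y' = -0.5 − -1.0000·(cos 3.3798 − cos 2.8798) = -0.5058

(-4.0052, -0.5058, 3.3798)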